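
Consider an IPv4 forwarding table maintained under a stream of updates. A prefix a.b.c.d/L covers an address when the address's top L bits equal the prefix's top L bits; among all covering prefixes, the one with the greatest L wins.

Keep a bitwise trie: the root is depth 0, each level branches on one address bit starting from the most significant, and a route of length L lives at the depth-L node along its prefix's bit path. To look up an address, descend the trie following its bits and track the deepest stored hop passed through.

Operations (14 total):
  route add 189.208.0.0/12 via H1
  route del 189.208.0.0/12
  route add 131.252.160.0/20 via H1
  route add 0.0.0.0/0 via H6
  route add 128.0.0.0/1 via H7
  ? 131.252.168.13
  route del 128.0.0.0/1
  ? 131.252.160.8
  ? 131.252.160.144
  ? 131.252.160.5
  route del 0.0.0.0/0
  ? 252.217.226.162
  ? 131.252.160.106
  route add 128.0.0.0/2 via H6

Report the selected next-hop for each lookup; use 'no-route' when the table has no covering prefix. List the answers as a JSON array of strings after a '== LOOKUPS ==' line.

Trace:
  add 189.208.0.0/12 -> H1 at depth 12
  - 189.208.0.0/12 clear@12
  add 131.252.160.0/20 -> H1 at depth 20
  add 0.0.0.0/0 -> H6 at depth 0
  add 128.0.0.0/1 -> H7 at depth 1
  lookup 131.252.168.13: bits 10000011111111001010 walk d0:H6→d1:H7→d2:-→d3:-→d4:-→d5:-→d6:-→d7:-→d8:-→d9:-→d10:-→d11:-→d12:-→d13:-→d14:-→d15:-→d16:-→d17:-→d18:-→d19:-→d20:H1 -> H1
  - 128.0.0.0/1 clear@1
  lookup 131.252.160.8: bits 10000011111111001010 walk d0:H6→d1:-→d2:-→d3:-→d4:-→d5:-→d6:-→d7:-→d8:-→d9:-→d10:-→d11:-→d12:-→d13:-→d14:-→d15:-→d16:-→d17:-→d18:-→d19:-→d20:H1 -> H1
  lookup 131.252.160.144: bits 10000011111111001010 walk d0:H6→d1:-→d2:-→d3:-→d4:-→d5:-→d6:-→d7:-→d8:-→d9:-→d10:-→d11:-→d12:-→d13:-→d14:-→d15:-→d16:-→d17:-→d18:-→d19:-→d20:H1 -> H1
  lookup 131.252.160.5: bits 10000011111111001010 walk d0:H6→d1:-→d2:-→d3:-→d4:-→d5:-→d6:-→d7:-→d8:-→d9:-→d10:-→d11:-→d12:-→d13:-→d14:-→d15:-→d16:-→d17:-→d18:-→d19:-→d20:H1 -> H1
  - 0.0.0.0/0 clear@0
  lookup 252.217.226.162: bits 1 walk d0:-→d1:- -> no-route
  lookup 131.252.160.106: bits 10000011111111001010 walk d0:-→d1:-→d2:-→d3:-→d4:-→d5:-→d6:-→d7:-→d8:-→d9:-→d10:-→d11:-→d12:-→d13:-→d14:-→d15:-→d16:-→d17:-→d18:-→d19:-→d20:H1 -> H1
  add 128.0.0.0/2 -> H6 at depth 2

== LOOKUPS ==
["H1","H1","H1","H1","no-route","H1"]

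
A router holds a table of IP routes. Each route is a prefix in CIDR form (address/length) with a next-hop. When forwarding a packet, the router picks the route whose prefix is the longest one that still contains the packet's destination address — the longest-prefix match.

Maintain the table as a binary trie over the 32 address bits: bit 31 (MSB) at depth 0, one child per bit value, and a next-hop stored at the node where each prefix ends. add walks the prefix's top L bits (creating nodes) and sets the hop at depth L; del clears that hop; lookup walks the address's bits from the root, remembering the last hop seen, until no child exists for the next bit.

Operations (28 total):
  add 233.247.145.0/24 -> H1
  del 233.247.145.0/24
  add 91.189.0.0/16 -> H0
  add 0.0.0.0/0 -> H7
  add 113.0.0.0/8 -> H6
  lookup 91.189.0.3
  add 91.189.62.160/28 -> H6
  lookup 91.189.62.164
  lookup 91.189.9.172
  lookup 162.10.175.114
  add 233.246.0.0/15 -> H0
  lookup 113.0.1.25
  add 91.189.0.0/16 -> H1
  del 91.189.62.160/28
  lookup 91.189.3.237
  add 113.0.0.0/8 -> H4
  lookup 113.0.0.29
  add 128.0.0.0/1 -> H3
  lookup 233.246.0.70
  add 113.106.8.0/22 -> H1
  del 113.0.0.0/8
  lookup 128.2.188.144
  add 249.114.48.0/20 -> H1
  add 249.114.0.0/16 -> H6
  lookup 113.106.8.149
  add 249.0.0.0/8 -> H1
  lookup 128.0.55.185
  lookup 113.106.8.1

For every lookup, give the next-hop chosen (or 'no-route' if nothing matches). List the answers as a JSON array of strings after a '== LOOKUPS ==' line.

Process each operation:
  + 233.247.145.0/24 (H1) depth=24
  - 233.247.145.0/24 clear@24
  + 91.189.0.0/16 (H0) depth=16
  + 0.0.0.0/0 (H7) depth=0
  + 113.0.0.0/8 (H6) depth=8
  lookup 91.189.0.3: bits 0101101110111101 walk d0:H7→d1:-→d2:-→d3:-→d4:-→d5:-→d6:-→d7:-→d8:-→d9:-→d10:-→d11:-→d12:-→d13:-→d14:-→d15:-→d16:H0 -> H0
  + 91.189.62.160/28 (H6) depth=28
  lookup 91.189.62.164: bits 0101101110111101001111101010 walk d0:H7→d1:-→d2:-→d3:-→d4:-→d5:-→d6:-→d7:-→d8:-→d9:-→d10:-→d11:-→d12:-→d13:-→d14:-→d15:-→d16:H0→d17:-→d18:-→d19:-→d20:-→d21:-→d22:-→d23:-→d24:-→d25:-→d26:-→d27:-→d28:H6 -> H6
  lookup 91.189.9.172: bits 010110111011110100 walk d0:H7→d1:-→d2:-→d3:-→d4:-→d5:-→d6:-→d7:-→d8:-→d9:-→d10:-→d11:-→d12:-→d13:-→d14:-→d15:-→d16:H0→d17:-→d18:- -> H0
  lookup 162.10.175.114: bits 1 walk d0:H7→d1:- -> H7
  + 233.246.0.0/15 (H0) depth=15
  lookup 113.0.1.25: bits 01110001 walk d0:H7→d1:-→d2:-→d3:-→d4:-→d5:-→d6:-→d7:-→d8:H6 -> H6
  + 91.189.0.0/16 (H1) depth=16
  - 91.189.62.160/28 clear@28
  lookup 91.189.3.237: bits 010110111011110100 walk d0:H7→d1:-→d2:-→d3:-→d4:-→d5:-→d6:-→d7:-→d8:-→d9:-→d10:-→d11:-→d12:-→d13:-→d14:-→d15:-→d16:H1→d17:-→d18:- -> H1
  + 113.0.0.0/8 (H4) depth=8
  lookup 113.0.0.29: bits 01110001 walk d0:H7→d1:-→d2:-→d3:-→d4:-→d5:-→d6:-→d7:-→d8:H4 -> H4
  + 128.0.0.0/1 (H3) depth=1
  lookup 233.246.0.70: bits 111010011111011 walk d0:H7→d1:H3→d2:-→d3:-→d4:-→d5:-→d6:-→d7:-→d8:-→d9:-→d10:-→d11:-→d12:-→d13:-→d14:-→d15:H0 -> H0
  + 113.106.8.0/22 (H1) depth=22
  - 113.0.0.0/8 clear@8
  lookup 128.2.188.144: bits 1 walk d0:H7→d1:H3 -> H3
  + 249.114.48.0/20 (H1) depth=20
  + 249.114.0.0/16 (H6) depth=16
  lookup 113.106.8.149: bits 0111000101101010000010 walk d0:H7→d1:-→d2:-→d3:-→d4:-→d5:-→d6:-→d7:-→d8:-→d9:-→d10:-→d11:-→d12:-→d13:-→d14:-→d15:-→d16:-→d17:-→d18:-→d19:-→d20:-→d21:-→d22:H1 -> H1
  + 249.0.0.0/8 (H1) depth=8
  lookup 128.0.55.185: bits 1 walk d0:H7→d1:H3 -> H3
  lookup 113.106.8.1: bits 0111000101101010000010 walk d0:H7→d1:-→d2:-→d3:-→d4:-→d5:-→d6:-→d7:-→d8:-→d9:-→d10:-→d11:-→d12:-→d13:-→d14:-→d15:-→d16:-→d17:-→d18:-→d19:-→d20:-→d21:-→d22:H1 -> H1

== LOOKUPS ==
["H0","H6","H0","H7","H6","H1","H4","H0","H3","H1","H3","H1"]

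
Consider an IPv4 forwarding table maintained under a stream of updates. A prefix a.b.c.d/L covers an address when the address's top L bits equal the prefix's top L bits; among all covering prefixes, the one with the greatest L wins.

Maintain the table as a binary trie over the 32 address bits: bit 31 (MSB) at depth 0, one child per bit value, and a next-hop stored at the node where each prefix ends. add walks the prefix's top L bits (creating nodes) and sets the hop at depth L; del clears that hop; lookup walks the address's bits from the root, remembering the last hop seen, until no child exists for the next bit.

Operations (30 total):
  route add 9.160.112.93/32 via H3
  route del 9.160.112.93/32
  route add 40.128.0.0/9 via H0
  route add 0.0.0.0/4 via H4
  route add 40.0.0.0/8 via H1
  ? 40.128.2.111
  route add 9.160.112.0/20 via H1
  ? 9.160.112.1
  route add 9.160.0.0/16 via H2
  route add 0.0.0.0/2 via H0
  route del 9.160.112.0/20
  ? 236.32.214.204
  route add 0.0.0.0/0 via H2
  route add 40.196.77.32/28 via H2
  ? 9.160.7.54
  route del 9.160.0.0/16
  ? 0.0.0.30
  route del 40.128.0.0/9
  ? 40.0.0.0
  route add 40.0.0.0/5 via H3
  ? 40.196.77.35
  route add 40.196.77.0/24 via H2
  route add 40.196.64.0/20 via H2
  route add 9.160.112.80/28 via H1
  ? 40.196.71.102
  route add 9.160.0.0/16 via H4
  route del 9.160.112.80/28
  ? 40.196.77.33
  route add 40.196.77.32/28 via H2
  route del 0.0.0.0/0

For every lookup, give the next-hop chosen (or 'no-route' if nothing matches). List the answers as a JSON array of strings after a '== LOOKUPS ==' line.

Trace:
  add 9.160.112.93/32 -> H3 at depth 32
  del 9.160.112.93/32 (clear depth 32)
  add 40.128.0.0/9 -> H0 at depth 9
  add 0.0.0.0/4 -> H4 at depth 4
  add 40.0.0.0/8 -> H1 at depth 8
  ? 40.128.2.111  path d0:-→d1:-→d2:-→d3:-→d4:-→d5:-→d6:-→d7:-→d8:H1→d9:H0  best=H0
  add 9.160.112.0/20 -> H1 at depth 20
  ? 9.160.112.1  path d0:-→d1:-→d2:-→d3:-→d4:H4→d5:-→d6:-→d7:-→d8:-→d9:-→d10:-→d11:-→d12:-→d13:-→d14:-→d15:-→d16:-→d17:-→d18:-→d19:-→d20:H1→d21:-→d22:-→d23:-→d24:-→d25:-  best=H1
  add 9.160.0.0/16 -> H2 at depth 16
  add 0.0.0.0/2 -> H0 at depth 2
  del 9.160.112.0/20 (clear depth 20)
  ? 236.32.214.204  path d0:-  best=no-route
  add 0.0.0.0/0 -> H2 at depth 0
  add 40.196.77.32/28 -> H2 at depth 28
  ? 9.160.7.54  path d0:H2→d1:-→d2:H0→d3:-→d4:H4→d5:-→d6:-→d7:-→d8:-→d9:-→d10:-→d11:-→d12:-→d13:-→d14:-→d15:-→d16:H2→d17:-  best=H2
  del 9.160.0.0/16 (clear depth 16)
  ? 0.0.0.30  path d0:H2→d1:-→d2:H0→d3:-→d4:H4  best=H4
  del 40.128.0.0/9 (clear depth 9)
  ? 40.0.0.0  path d0:H2→d1:-→d2:H0→d3:-→d4:-→d5:-→d6:-→d7:-→d8:H1  best=H1
  add 40.0.0.0/5 -> H3 at depth 5
  ? 40.196.77.35  path d0:H2→d1:-→d2:H0→d3:-→d4:-→d5:H3→d6:-→d7:-→d8:H1→d9:-→d10:-→d11:-→d12:-→d13:-→d14:-→d15:-→d16:-→d17:-→d18:-→d19:-→d20:-→d21:-→d22:-→d23:-→d24:-→d25:-→d26:-→d27:-→d28:H2  best=H2
  add 40.196.77.0/24 -> H2 at depth 24
  add 40.196.64.0/20 -> H2 at depth 20
  add 9.160.112.80/28 -> H1 at depth 28
  ? 40.196.71.102  path d0:H2→d1:-→d2:H0→d3:-→d4:-→d5:H3→d6:-→d7:-→d8:H1→d9:-→d10:-→d11:-→d12:-→d13:-→d14:-→d15:-→d16:-→d17:-→d18:-→d19:-→d20:H2  best=H2
  add 9.160.0.0/16 -> H4 at depth 16
  del 9.160.112.80/28 (clear depth 28)
  ? 40.196.77.33  path d0:H2→d1:-→d2:H0→d3:-→d4:-→d5:H3→d6:-→d7:-→d8:H1→d9:-→d10:-→d11:-→d12:-→d13:-→d14:-→d15:-→d16:-→d17:-→d18:-→d19:-→d20:H2→d21:-→d22:-→d23:-→d24:H2→d25:-→d26:-→d27:-→d28:H2  best=H2
  add 40.196.77.32/28 -> H2 at depth 28
  del 0.0.0.0/0 (clear depth 0)

== LOOKUPS ==
["H0","H1","no-route","H2","H4","H1","H2","H2","H2"]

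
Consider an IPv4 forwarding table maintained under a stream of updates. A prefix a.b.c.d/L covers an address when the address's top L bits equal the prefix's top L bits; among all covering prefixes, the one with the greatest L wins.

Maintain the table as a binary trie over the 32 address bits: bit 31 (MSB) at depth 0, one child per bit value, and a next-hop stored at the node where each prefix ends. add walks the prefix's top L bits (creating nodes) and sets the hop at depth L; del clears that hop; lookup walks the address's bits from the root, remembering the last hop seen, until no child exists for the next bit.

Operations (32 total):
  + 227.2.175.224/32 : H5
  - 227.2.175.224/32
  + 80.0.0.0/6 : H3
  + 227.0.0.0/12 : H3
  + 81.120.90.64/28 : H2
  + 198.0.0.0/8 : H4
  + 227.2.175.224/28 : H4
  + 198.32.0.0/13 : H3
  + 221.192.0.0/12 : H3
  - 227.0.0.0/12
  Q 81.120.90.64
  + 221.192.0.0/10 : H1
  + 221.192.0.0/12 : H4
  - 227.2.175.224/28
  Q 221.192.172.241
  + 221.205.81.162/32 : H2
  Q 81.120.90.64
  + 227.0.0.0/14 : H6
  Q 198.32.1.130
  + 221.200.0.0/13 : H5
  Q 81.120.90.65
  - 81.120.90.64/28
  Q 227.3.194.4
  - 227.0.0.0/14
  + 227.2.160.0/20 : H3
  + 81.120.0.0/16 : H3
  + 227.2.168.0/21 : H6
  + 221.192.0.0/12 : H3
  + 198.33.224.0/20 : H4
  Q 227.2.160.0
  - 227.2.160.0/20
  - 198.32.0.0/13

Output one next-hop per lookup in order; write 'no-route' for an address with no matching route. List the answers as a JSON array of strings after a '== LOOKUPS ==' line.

Trace:
  add 227.2.175.224/32 -> H5 at depth 32
  del 227.2.175.224/32 (clear depth 32)
  add 80.0.0.0/6 -> H3 at depth 6
  add 227.0.0.0/12 -> H3 at depth 12
  add 81.120.90.64/28 -> H2 at depth 28
  add 198.0.0.0/8 -> H4 at depth 8
  add 227.2.175.224/28 -> H4 at depth 28
  add 198.32.0.0/13 -> H3 at depth 13
  add 221.192.0.0/12 -> H3 at depth 12
  del 227.0.0.0/12 (clear depth 12)
  ? 81.120.90.64  path d0:-→d1:-→d2:-→d3:-→d4:-→d5:-→d6:H3→d7:-→d8:-→d9:-→d10:-→d11:-→d12:-→d13:-→d14:-→d15:-→d16:-→d17:-→d18:-→d19:-→d20:-→d21:-→d22:-→d23:-→d24:-→d25:-→d26:-→d27:-→d28:H2  best=H2
  add 221.192.0.0/10 -> H1 at depth 10
  add 221.192.0.0/12 -> H4 at depth 12
  del 227.2.175.224/28 (clear depth 28)
  ? 221.192.172.241  path d0:-→d1:-→d2:-→d3:-→d4:-→d5:-→d6:-→d7:-→d8:-→d9:-→d10:H1→d11:-→d12:H4  best=H4
  add 221.205.81.162/32 -> H2 at depth 32
  ? 81.120.90.64  path d0:-→d1:-→d2:-→d3:-→d4:-→d5:-→d6:H3→d7:-→d8:-→d9:-→d10:-→d11:-→d12:-→d13:-→d14:-→d15:-→d16:-→d17:-→d18:-→d19:-→d20:-→d21:-→d22:-→d23:-→d24:-→d25:-→d26:-→d27:-→d28:H2  best=H2
  add 227.0.0.0/14 -> H6 at depth 14
  ? 198.32.1.130  path d0:-→d1:-→d2:-→d3:-→d4:-→d5:-→d6:-→d7:-→d8:H4→d9:-→d10:-→d11:-→d12:-→d13:H3  best=H3
  add 221.200.0.0/13 -> H5 at depth 13
  ? 81.120.90.65  path d0:-→d1:-→d2:-→d3:-→d4:-→d5:-→d6:H3→d7:-→d8:-→d9:-→d10:-→d11:-→d12:-→d13:-→d14:-→d15:-→d16:-→d17:-→d18:-→d19:-→d20:-→d21:-→d22:-→d23:-→d24:-→d25:-→d26:-→d27:-→d28:H2  best=H2
  del 81.120.90.64/28 (clear depth 28)
  ? 227.3.194.4  path d0:-→d1:-→d2:-→d3:-→d4:-→d5:-→d6:-→d7:-→d8:-→d9:-→d10:-→d11:-→d12:-→d13:-→d14:H6→d15:-  best=H6
  del 227.0.0.0/14 (clear depth 14)
  add 227.2.160.0/20 -> H3 at depth 20
  add 81.120.0.0/16 -> H3 at depth 16
  add 227.2.168.0/21 -> H6 at depth 21
  add 221.192.0.0/12 -> H3 at depth 12
  add 198.33.224.0/20 -> H4 at depth 20
  ? 227.2.160.0  path d0:-→d1:-→d2:-→d3:-→d4:-→d5:-→d6:-→d7:-→d8:-→d9:-→d10:-→d11:-→d12:-→d13:-→d14:-→d15:-→d16:-→d17:-→d18:-→d19:-→d20:H3  best=H3
  del 227.2.160.0/20 (clear depth 20)
  del 198.32.0.0/13 (clear depth 13)

== LOOKUPS ==
["H2","H4","H2","H3","H2","H6","H3"]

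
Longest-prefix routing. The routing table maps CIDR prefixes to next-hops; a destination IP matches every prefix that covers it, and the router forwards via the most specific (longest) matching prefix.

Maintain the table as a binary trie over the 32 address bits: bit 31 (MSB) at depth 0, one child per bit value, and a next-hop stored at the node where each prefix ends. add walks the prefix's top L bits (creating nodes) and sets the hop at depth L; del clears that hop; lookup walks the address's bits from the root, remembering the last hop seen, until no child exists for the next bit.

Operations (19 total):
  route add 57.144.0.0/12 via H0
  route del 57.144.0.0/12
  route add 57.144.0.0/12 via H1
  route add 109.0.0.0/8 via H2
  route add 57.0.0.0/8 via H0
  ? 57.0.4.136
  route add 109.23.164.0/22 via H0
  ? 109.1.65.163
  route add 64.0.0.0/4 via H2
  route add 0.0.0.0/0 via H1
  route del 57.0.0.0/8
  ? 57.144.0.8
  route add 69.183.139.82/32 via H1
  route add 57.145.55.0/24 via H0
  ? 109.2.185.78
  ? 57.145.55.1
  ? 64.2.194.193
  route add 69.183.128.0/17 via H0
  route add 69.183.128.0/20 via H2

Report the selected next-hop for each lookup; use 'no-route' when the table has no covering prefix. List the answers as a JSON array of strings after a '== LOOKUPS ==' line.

Apply in order:
  add 57.144.0.0/12 -> H0 at depth 12
  - 57.144.0.0/12 clear@12
  add 57.144.0.0/12 -> H1 at depth 12
  add 109.0.0.0/8 -> H2 at depth 8
  add 57.0.0.0/8 -> H0 at depth 8
  lookup 57.0.4.136: bits 00111001 walk d0:-→d1:-→d2:-→d3:-→d4:-→d5:-→d6:-→d7:-→d8:H0 -> H0
  add 109.23.164.0/22 -> H0 at depth 22
  lookup 109.1.65.163: bits 01101101000 walk d0:-→d1:-→d2:-→d3:-→d4:-→d5:-→d6:-→d7:-→d8:H2→d9:-→d10:-→d11:- -> H2
  add 64.0.0.0/4 -> H2 at depth 4
  add 0.0.0.0/0 -> H1 at depth 0
  - 57.0.0.0/8 clear@8
  lookup 57.144.0.8: bits 001110011001 walk d0:H1→d1:-→d2:-→d3:-→d4:-→d5:-→d6:-→d7:-→d8:-→d9:-→d10:-→d11:-→d12:H1 -> H1
  add 69.183.139.82/32 -> H1 at depth 32
  add 57.145.55.0/24 -> H0 at depth 24
  lookup 109.2.185.78: bits 01101101000 walk d0:H1→d1:-→d2:-→d3:-→d4:-→d5:-→d6:-→d7:-→d8:H2→d9:-→d10:-→d11:- -> H2
  lookup 57.145.55.1: bits 001110011001000100110111 walk d0:H1→d1:-→d2:-→d3:-→d4:-→d5:-→d6:-→d7:-→d8:-→d9:-→d10:-→d11:-→d12:H1→d13:-→d14:-→d15:-→d16:-→d17:-→d18:-→d19:-→d20:-→d21:-→d22:-→d23:-→d24:H0 -> H0
  lookup 64.2.194.193: bits 01000 walk d0:H1→d1:-→d2:-→d3:-→d4:H2→d5:- -> H2
  add 69.183.128.0/17 -> H0 at depth 17
  add 69.183.128.0/20 -> H2 at depth 20

== LOOKUPS ==
["H0","H2","H1","H2","H0","H2"]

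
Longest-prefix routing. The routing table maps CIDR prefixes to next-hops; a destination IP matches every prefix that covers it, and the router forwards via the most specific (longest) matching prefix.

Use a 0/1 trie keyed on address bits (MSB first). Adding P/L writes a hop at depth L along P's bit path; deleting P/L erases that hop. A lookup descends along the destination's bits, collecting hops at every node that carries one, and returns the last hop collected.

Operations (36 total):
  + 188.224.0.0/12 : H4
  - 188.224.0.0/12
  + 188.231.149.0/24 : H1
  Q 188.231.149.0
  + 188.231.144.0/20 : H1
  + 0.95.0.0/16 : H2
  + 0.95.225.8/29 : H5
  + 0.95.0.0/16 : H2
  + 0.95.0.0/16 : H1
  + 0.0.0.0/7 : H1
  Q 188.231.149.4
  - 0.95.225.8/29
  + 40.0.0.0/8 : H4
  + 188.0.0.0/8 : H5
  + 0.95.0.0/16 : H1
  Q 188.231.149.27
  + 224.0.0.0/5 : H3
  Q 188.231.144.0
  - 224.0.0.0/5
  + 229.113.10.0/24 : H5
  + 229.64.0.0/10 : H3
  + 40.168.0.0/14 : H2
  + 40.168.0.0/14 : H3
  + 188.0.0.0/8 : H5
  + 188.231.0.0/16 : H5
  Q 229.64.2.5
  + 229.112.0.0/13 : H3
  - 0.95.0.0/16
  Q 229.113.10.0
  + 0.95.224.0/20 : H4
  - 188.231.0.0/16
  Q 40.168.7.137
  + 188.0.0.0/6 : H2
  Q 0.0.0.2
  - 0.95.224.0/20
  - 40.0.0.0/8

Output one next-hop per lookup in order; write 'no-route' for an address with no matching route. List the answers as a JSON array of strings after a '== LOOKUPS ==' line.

Trace:
  add 188.224.0.0/12 -> H4 at depth 12
  del 188.224.0.0/12 (clear depth 12)
  add 188.231.149.0/24 -> H1 at depth 24
  lookup 188.231.149.0: bits 101111001110011110010101 walk d0:-→d1:-→d2:-→d3:-→d4:-→d5:-→d6:-→d7:-→d8:-→d9:-→d10:-→d11:-→d12:-→d13:-→d14:-→d15:-→d16:-→d17:-→d18:-→d19:-→d20:-→d21:-→d22:-→d23:-→d24:H1 -> H1
  add 188.231.144.0/20 -> H1 at depth 20
  add 0.95.0.0/16 -> H2 at depth 16
  add 0.95.225.8/29 -> H5 at depth 29
  add 0.95.0.0/16 -> H2 at depth 16
  add 0.95.0.0/16 -> H1 at depth 16
  add 0.0.0.0/7 -> H1 at depth 7
  lookup 188.231.149.4: bits 101111001110011110010101 walk d0:-→d1:-→d2:-→d3:-→d4:-→d5:-→d6:-→d7:-→d8:-→d9:-→d10:-→d11:-→d12:-→d13:-→d14:-→d15:-→d16:-→d17:-→d18:-→d19:-→d20:H1→d21:-→d22:-→d23:-→d24:H1 -> H1
  del 0.95.225.8/29 (clear depth 29)
  add 40.0.0.0/8 -> H4 at depth 8
  add 188.0.0.0/8 -> H5 at depth 8
  add 0.95.0.0/16 -> H1 at depth 16
  lookup 188.231.149.27: bits 101111001110011110010101 walk d0:-→d1:-→d2:-→d3:-→d4:-→d5:-→d6:-→d7:-→d8:H5→d9:-→d10:-→d11:-→d12:-→d13:-→d14:-→d15:-→d16:-→d17:-→d18:-→d19:-→d20:H1→d21:-→d22:-→d23:-→d24:H1 -> H1
  add 224.0.0.0/5 -> H3 at depth 5
  lookup 188.231.144.0: bits 101111001110011110010 walk d0:-→d1:-→d2:-→d3:-→d4:-→d5:-→d6:-→d7:-→d8:H5→d9:-→d10:-→d11:-→d12:-→d13:-→d14:-→d15:-→d16:-→d17:-→d18:-→d19:-→d20:H1→d21:- -> H1
  del 224.0.0.0/5 (clear depth 5)
  add 229.113.10.0/24 -> H5 at depth 24
  add 229.64.0.0/10 -> H3 at depth 10
  add 40.168.0.0/14 -> H2 at depth 14
  add 40.168.0.0/14 -> H3 at depth 14
  add 188.0.0.0/8 -> H5 at depth 8
  add 188.231.0.0/16 -> H5 at depth 16
  lookup 229.64.2.5: bits 1110010101 walk d0:-→d1:-→d2:-→d3:-→d4:-→d5:-→d6:-→d7:-→d8:-→d9:-→d10:H3 -> H3
  add 229.112.0.0/13 -> H3 at depth 13
  del 0.95.0.0/16 (clear depth 16)
  lookup 229.113.10.0: bits 111001010111000100001010 walk d0:-→d1:-→d2:-→d3:-→d4:-→d5:-→d6:-→d7:-→d8:-→d9:-→d10:H3→d11:-→d12:-→d13:H3→d14:-→d15:-→d16:-→d17:-→d18:-→d19:-→d20:-→d21:-→d22:-→d23:-→d24:H5 -> H5
  add 0.95.224.0/20 -> H4 at depth 20
  del 188.231.0.0/16 (clear depth 16)
  lookup 40.168.7.137: bits 00101000101010 walk d0:-→d1:-→d2:-→d3:-→d4:-→d5:-→d6:-→d7:-→d8:H4→d9:-→d10:-→d11:-→d12:-→d13:-→d14:H3 -> H3
  add 188.0.0.0/6 -> H2 at depth 6
  lookup 0.0.0.2: bits 000000000 walk d0:-→d1:-→d2:-→d3:-→d4:-→d5:-→d6:-→d7:H1→d8:-→d9:- -> H1
  del 0.95.224.0/20 (clear depth 20)
  del 40.0.0.0/8 (clear depth 8)

== LOOKUPS ==
["H1","H1","H1","H1","H3","H5","H3","H1"]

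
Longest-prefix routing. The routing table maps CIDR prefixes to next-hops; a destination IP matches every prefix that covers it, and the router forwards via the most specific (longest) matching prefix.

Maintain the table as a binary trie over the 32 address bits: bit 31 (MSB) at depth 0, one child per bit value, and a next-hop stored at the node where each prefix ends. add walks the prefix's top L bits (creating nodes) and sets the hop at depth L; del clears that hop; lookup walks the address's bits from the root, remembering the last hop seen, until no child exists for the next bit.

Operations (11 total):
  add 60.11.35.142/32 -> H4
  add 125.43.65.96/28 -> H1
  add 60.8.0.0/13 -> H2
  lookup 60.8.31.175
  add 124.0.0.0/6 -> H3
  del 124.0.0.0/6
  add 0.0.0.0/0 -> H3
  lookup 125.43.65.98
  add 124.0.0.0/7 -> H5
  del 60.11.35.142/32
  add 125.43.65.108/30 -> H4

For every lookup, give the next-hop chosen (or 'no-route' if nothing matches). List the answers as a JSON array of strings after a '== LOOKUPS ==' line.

Process each operation:
  + 60.11.35.142/32 (H4) depth=32
  + 125.43.65.96/28 (H1) depth=28
  + 60.8.0.0/13 (H2) depth=13
  lookup 60.8.31.175: bits 00111100000010 walk d0:-→d1:-→d2:-→d3:-→d4:-→d5:-→d6:-→d7:-→d8:-→d9:-→d10:-→d11:-→d12:-→d13:H2→d14:- -> H2
  + 124.0.0.0/6 (H3) depth=6
  - 124.0.0.0/6 clear@6
  + 0.0.0.0/0 (H3) depth=0
  lookup 125.43.65.98: bits 0111110100101011010000010110 walk d0:H3→d1:-→d2:-→d3:-→d4:-→d5:-→d6:-→d7:-→d8:-→d9:-→d10:-→d11:-→d12:-→d13:-→d14:-→d15:-→d16:-→d17:-→d18:-→d19:-→d20:-→d21:-→d22:-→d23:-→d24:-→d25:-→d26:-→d27:-→d28:H1 -> H1
  + 124.0.0.0/7 (H5) depth=7
  - 60.11.35.142/32 clear@32
  + 125.43.65.108/30 (H4) depth=30

== LOOKUPS ==
["H2","H1"]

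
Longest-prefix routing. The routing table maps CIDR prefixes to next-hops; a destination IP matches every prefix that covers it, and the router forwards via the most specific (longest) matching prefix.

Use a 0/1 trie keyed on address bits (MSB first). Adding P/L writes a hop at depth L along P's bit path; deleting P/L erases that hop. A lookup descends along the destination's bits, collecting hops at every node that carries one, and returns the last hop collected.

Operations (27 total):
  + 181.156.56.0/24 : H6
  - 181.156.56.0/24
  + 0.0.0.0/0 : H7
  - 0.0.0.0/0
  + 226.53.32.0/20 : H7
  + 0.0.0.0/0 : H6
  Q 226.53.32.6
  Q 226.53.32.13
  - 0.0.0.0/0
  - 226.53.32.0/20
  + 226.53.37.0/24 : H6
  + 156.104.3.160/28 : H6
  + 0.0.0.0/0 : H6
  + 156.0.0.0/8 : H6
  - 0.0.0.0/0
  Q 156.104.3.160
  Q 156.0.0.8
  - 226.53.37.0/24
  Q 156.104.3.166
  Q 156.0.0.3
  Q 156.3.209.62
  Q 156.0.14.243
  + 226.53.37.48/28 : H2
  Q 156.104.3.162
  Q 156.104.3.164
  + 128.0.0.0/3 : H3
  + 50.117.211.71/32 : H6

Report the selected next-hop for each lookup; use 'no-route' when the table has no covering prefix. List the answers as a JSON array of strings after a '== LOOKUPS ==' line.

Apply in order:
  + 181.156.56.0/24 (H6) depth=24
  - 181.156.56.0/24 clear@24
  + 0.0.0.0/0 (H7) depth=0
  - 0.0.0.0/0 clear@0
  + 226.53.32.0/20 (H7) depth=20
  + 0.0.0.0/0 (H6) depth=0
  lookup 226.53.32.6: bits 11100010001101010010 walk d0:H6→d1:-→d2:-→d3:-→d4:-→d5:-→d6:-→d7:-→d8:-→d9:-→d10:-→d11:-→d12:-→d13:-→d14:-→d15:-→d16:-→d17:-→d18:-→d19:-→d20:H7 -> H7
  lookup 226.53.32.13: bits 11100010001101010010 walk d0:H6→d1:-→d2:-→d3:-→d4:-→d5:-→d6:-→d7:-→d8:-→d9:-→d10:-→d11:-→d12:-→d13:-→d14:-→d15:-→d16:-→d17:-→d18:-→d19:-→d20:H7 -> H7
  - 0.0.0.0/0 clear@0
  - 226.53.32.0/20 clear@20
  + 226.53.37.0/24 (H6) depth=24
  + 156.104.3.160/28 (H6) depth=28
  + 0.0.0.0/0 (H6) depth=0
  + 156.0.0.0/8 (H6) depth=8
  - 0.0.0.0/0 clear@0
  lookup 156.104.3.160: bits 1001110001101000000000111010 walk d0:-→d1:-→d2:-→d3:-→d4:-→d5:-→d6:-→d7:-→d8:H6→d9:-→d10:-→d11:-→d12:-→d13:-→d14:-→d15:-→d16:-→d17:-→d18:-→d19:-→d20:-→d21:-→d22:-→d23:-→d24:-→d25:-→d26:-→d27:-→d28:H6 -> H6
  lookup 156.0.0.8: bits 100111000 walk d0:-→d1:-→d2:-→d3:-→d4:-→d5:-→d6:-→d7:-→d8:H6→d9:- -> H6
  - 226.53.37.0/24 clear@24
  lookup 156.104.3.166: bits 1001110001101000000000111010 walk d0:-→d1:-→d2:-→d3:-→d4:-→d5:-→d6:-→d7:-→d8:H6→d9:-→d10:-→d11:-→d12:-→d13:-→d14:-→d15:-→d16:-→d17:-→d18:-→d19:-→d20:-→d21:-→d22:-→d23:-→d24:-→d25:-→d26:-→d27:-→d28:H6 -> H6
  lookup 156.0.0.3: bits 100111000 walk d0:-→d1:-→d2:-→d3:-→d4:-→d5:-→d6:-→d7:-→d8:H6→d9:- -> H6
  lookup 156.3.209.62: bits 100111000 walk d0:-→d1:-→d2:-→d3:-→d4:-→d5:-→d6:-→d7:-→d8:H6→d9:- -> H6
  lookup 156.0.14.243: bits 100111000 walk d0:-→d1:-→d2:-→d3:-→d4:-→d5:-→d6:-→d7:-→d8:H6→d9:- -> H6
  + 226.53.37.48/28 (H2) depth=28
  lookup 156.104.3.162: bits 1001110001101000000000111010 walk d0:-→d1:-→d2:-→d3:-→d4:-→d5:-→d6:-→d7:-→d8:H6→d9:-→d10:-→d11:-→d12:-→d13:-→d14:-→d15:-→d16:-→d17:-→d18:-→d19:-→d20:-→d21:-→d22:-→d23:-→d24:-→d25:-→d26:-→d27:-→d28:H6 -> H6
  lookup 156.104.3.164: bits 1001110001101000000000111010 walk d0:-→d1:-→d2:-→d3:-→d4:-→d5:-→d6:-→d7:-→d8:H6→d9:-→d10:-→d11:-→d12:-→d13:-→d14:-→d15:-→d16:-→d17:-→d18:-→d19:-→d20:-→d21:-→d22:-→d23:-→d24:-→d25:-→d26:-→d27:-→d28:H6 -> H6
  + 128.0.0.0/3 (H3) depth=3
  + 50.117.211.71/32 (H6) depth=32

== LOOKUPS ==
["H7","H7","H6","H6","H6","H6","H6","H6","H6","H6"]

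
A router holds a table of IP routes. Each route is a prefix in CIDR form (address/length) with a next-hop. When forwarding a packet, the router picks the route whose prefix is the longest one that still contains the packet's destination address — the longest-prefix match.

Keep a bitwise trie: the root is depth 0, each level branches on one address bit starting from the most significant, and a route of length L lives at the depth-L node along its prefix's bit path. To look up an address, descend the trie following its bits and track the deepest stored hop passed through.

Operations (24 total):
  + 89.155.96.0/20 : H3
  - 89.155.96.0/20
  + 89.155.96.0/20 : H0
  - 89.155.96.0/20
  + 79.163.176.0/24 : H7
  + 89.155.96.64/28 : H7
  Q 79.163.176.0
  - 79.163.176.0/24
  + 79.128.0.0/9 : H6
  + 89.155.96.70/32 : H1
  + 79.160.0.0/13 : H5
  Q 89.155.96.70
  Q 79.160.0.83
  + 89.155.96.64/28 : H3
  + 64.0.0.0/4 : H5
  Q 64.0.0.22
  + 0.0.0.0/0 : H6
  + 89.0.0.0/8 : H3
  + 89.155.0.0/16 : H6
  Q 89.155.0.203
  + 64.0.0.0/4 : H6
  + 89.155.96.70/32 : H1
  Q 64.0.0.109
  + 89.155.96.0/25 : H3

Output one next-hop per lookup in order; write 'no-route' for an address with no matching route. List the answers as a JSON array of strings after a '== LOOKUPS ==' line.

Apply in order:
  add 89.155.96.0/20 -> H3 at depth 20
  del 89.155.96.0/20 (clear depth 20)
  add 89.155.96.0/20 -> H0 at depth 20
  del 89.155.96.0/20 (clear depth 20)
  add 79.163.176.0/24 -> H7 at depth 24
  add 89.155.96.64/28 -> H7 at depth 28
  ? 79.163.176.0  path d0:-→d1:-→d2:-→d3:-→d4:-→d5:-→d6:-→d7:-→d8:-→d9:-→d10:-→d11:-→d12:-→d13:-→d14:-→d15:-→d16:-→d17:-→d18:-→d19:-→d20:-→d21:-→d22:-→d23:-→d24:H7  best=H7
  del 79.163.176.0/24 (clear depth 24)
  add 79.128.0.0/9 -> H6 at depth 9
  add 89.155.96.70/32 -> H1 at depth 32
  add 79.160.0.0/13 -> H5 at depth 13
  ? 89.155.96.70  path d0:-→d1:-→d2:-→d3:-→d4:-→d5:-→d6:-→d7:-→d8:-→d9:-→d10:-→d11:-→d12:-→d13:-→d14:-→d15:-→d16:-→d17:-→d18:-→d19:-→d20:-→d21:-→d22:-→d23:-→d24:-→d25:-→d26:-→d27:-→d28:H7→d29:-→d30:-→d31:-→d32:H1  best=H1
  ? 79.160.0.83  path d0:-→d1:-→d2:-→d3:-→d4:-→d5:-→d6:-→d7:-→d8:-→d9:H6→d10:-→d11:-→d12:-→d13:H5→d14:-  best=H5
  add 89.155.96.64/28 -> H3 at depth 28
  add 64.0.0.0/4 -> H5 at depth 4
  ? 64.0.0.22  path d0:-→d1:-→d2:-→d3:-→d4:H5  best=H5
  add 0.0.0.0/0 -> H6 at depth 0
  add 89.0.0.0/8 -> H3 at depth 8
  add 89.155.0.0/16 -> H6 at depth 16
  ? 89.155.0.203  path d0:H6→d1:-→d2:-→d3:-→d4:-→d5:-→d6:-→d7:-→d8:H3→d9:-→d10:-→d11:-→d12:-→d13:-→d14:-→d15:-→d16:H6→d17:-  best=H6
  add 64.0.0.0/4 -> H6 at depth 4
  add 89.155.96.70/32 -> H1 at depth 32
  ? 64.0.0.109  path d0:H6→d1:-→d2:-→d3:-→d4:H6  best=H6
  add 89.155.96.0/25 -> H3 at depth 25

== LOOKUPS ==
["H7","H1","H5","H5","H6","H6"]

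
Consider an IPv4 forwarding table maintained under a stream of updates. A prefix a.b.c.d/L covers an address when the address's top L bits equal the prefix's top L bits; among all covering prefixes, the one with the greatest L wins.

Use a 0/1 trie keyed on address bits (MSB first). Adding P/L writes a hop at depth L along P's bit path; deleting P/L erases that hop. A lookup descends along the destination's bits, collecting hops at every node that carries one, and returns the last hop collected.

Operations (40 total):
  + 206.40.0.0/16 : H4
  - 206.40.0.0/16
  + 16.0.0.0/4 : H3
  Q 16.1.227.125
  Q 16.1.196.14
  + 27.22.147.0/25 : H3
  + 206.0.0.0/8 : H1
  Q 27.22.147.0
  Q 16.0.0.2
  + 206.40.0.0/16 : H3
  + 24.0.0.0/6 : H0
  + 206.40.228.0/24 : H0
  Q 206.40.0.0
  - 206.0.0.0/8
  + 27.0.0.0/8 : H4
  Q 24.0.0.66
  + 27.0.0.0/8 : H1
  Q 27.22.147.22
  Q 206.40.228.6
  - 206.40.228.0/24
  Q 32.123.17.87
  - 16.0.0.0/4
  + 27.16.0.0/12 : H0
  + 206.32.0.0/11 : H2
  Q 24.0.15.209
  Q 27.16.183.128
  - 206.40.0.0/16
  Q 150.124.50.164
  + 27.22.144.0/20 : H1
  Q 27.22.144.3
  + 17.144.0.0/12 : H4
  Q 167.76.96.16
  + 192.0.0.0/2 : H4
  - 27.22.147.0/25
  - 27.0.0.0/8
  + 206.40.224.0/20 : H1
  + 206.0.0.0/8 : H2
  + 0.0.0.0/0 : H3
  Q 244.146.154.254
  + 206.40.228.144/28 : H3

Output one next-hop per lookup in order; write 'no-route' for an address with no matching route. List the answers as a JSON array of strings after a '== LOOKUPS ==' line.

Apply in order:
  add 206.40.0.0/16 -> H4 at depth 16
  del 206.40.0.0/16 (clear depth 16)
  add 16.0.0.0/4 -> H3 at depth 4
  Q 16.1.227.125: descend 0001 ; hops seen [H3] ; pick H3
  Q 16.1.196.14: descend 0001 ; hops seen [H3] ; pick H3
  add 27.22.147.0/25 -> H3 at depth 25
  add 206.0.0.0/8 -> H1 at depth 8
  Q 27.22.147.0: descend 0001101100010110100100110 ; hops seen [H3,H3] ; pick H3
  Q 16.0.0.2: descend 0001 ; hops seen [H3] ; pick H3
  add 206.40.0.0/16 -> H3 at depth 16
  add 24.0.0.0/6 -> H0 at depth 6
  add 206.40.228.0/24 -> H0 at depth 24
  Q 206.40.0.0: descend 1100111000101000 ; hops seen [H1,H3] ; pick H3
  del 206.0.0.0/8 (clear depth 8)
  add 27.0.0.0/8 -> H4 at depth 8
  Q 24.0.0.66: descend 000110 ; hops seen [H3,H0] ; pick H0
  add 27.0.0.0/8 -> H1 at depth 8
  Q 27.22.147.22: descend 0001101100010110100100110 ; hops seen [H3,H0,H1,H3] ; pick H3
  Q 206.40.228.6: descend 110011100010100011100100 ; hops seen [H3,H0] ; pick H0
  del 206.40.228.0/24 (clear depth 24)
  Q 32.123.17.87: descend 00 ; hops seen [∅] ; pick no-route
  del 16.0.0.0/4 (clear depth 4)
  add 27.16.0.0/12 -> H0 at depth 12
  add 206.32.0.0/11 -> H2 at depth 11
  Q 24.0.15.209: descend 000110 ; hops seen [H0] ; pick H0
  Q 27.16.183.128: descend 0001101100010 ; hops seen [H0,H1,H0] ; pick H0
  del 206.40.0.0/16 (clear depth 16)
  Q 150.124.50.164: descend 1 ; hops seen [∅] ; pick no-route
  add 27.22.144.0/20 -> H1 at depth 20
  Q 27.22.144.3: descend 0001101100010110100100 ; hops seen [H0,H1,H0,H1] ; pick H1
  add 17.144.0.0/12 -> H4 at depth 12
  Q 167.76.96.16: descend 1 ; hops seen [∅] ; pick no-route
  add 192.0.0.0/2 -> H4 at depth 2
  del 27.22.147.0/25 (clear depth 25)
  del 27.0.0.0/8 (clear depth 8)
  add 206.40.224.0/20 -> H1 at depth 20
  add 206.0.0.0/8 -> H2 at depth 8
  add 0.0.0.0/0 -> H3 at depth 0
  Q 244.146.154.254: descend 11 ; hops seen [H3,H4] ; pick H4
  add 206.40.228.144/28 -> H3 at depth 28

== LOOKUPS ==
["H3","H3","H3","H3","H3","H0","H3","H0","no-route","H0","H0","no-route","H1","no-route","H4"]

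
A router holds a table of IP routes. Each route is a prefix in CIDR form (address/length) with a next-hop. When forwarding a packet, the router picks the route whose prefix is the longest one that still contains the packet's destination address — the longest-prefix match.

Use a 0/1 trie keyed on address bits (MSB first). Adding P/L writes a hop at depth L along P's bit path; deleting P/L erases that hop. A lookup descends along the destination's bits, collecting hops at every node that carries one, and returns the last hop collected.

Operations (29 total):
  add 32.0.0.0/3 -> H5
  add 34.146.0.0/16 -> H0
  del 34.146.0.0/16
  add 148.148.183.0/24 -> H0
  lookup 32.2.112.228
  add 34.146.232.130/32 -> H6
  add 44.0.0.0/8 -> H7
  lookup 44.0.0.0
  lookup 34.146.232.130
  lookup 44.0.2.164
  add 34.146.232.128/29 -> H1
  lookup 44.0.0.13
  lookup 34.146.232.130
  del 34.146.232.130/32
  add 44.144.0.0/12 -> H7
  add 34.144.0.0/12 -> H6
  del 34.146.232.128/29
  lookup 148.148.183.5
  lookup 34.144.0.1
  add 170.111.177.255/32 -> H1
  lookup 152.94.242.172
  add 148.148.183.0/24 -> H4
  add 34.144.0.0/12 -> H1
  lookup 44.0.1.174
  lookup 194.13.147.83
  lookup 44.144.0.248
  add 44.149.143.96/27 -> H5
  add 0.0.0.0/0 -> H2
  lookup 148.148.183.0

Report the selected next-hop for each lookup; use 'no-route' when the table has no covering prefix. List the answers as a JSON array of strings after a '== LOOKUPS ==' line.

Apply in order:
  + 32.0.0.0/3 (H5) depth=3
  + 34.146.0.0/16 (H0) depth=16
  - 34.146.0.0/16 clear@16
  + 148.148.183.0/24 (H0) depth=24
  lookup 32.2.112.228: bits 001000 walk d0:-→d1:-→d2:-→d3:H5→d4:-→d5:-→d6:- -> H5
  + 34.146.232.130/32 (H6) depth=32
  + 44.0.0.0/8 (H7) depth=8
  lookup 44.0.0.0: bits 00101100 walk d0:-→d1:-→d2:-→d3:H5→d4:-→d5:-→d6:-→d7:-→d8:H7 -> H7
  lookup 34.146.232.130: bits 00100010100100101110100010000010 walk d0:-→d1:-→d2:-→d3:H5→d4:-→d5:-→d6:-→d7:-→d8:-→d9:-→d10:-→d11:-→d12:-→d13:-→d14:-→d15:-→d16:-→d17:-→d18:-→d19:-→d20:-→d21:-→d22:-→d23:-→d24:-→d25:-→d26:-→d27:-→d28:-→d29:-→d30:-→d31:-→d32:H6 -> H6
  lookup 44.0.2.164: bits 00101100 walk d0:-→d1:-→d2:-→d3:H5→d4:-→d5:-→d6:-→d7:-→d8:H7 -> H7
  + 34.146.232.128/29 (H1) depth=29
  lookup 44.0.0.13: bits 00101100 walk d0:-→d1:-→d2:-→d3:H5→d4:-→d5:-→d6:-→d7:-→d8:H7 -> H7
  lookup 34.146.232.130: bits 00100010100100101110100010000010 walk d0:-→d1:-→d2:-→d3:H5→d4:-→d5:-→d6:-→d7:-→d8:-→d9:-→d10:-→d11:-→d12:-→d13:-→d14:-→d15:-→d16:-→d17:-→d18:-→d19:-→d20:-→d21:-→d22:-→d23:-→d24:-→d25:-→d26:-→d27:-→d28:-→d29:H1→d30:-→d31:-→d32:H6 -> H6
  - 34.146.232.130/32 clear@32
  + 44.144.0.0/12 (H7) depth=12
  + 34.144.0.0/12 (H6) depth=12
  - 34.146.232.128/29 clear@29
  lookup 148.148.183.5: bits 100101001001010010110111 walk d0:-→d1:-→d2:-→d3:-→d4:-→d5:-→d6:-→d7:-→d8:-→d9:-→d10:-→d11:-→d12:-→d13:-→d14:-→d15:-→d16:-→d17:-→d18:-→d19:-→d20:-→d21:-→d22:-→d23:-→d24:H0 -> H0
  lookup 34.144.0.1: bits 00100010100100 walk d0:-→d1:-→d2:-→d3:H5→d4:-→d5:-→d6:-→d7:-→d8:-→d9:-→d10:-→d11:-→d12:H6→d13:-→d14:- -> H6
  + 170.111.177.255/32 (H1) depth=32
  lookup 152.94.242.172: bits 1001 walk d0:-→d1:-→d2:-→d3:-→d4:- -> no-route
  + 148.148.183.0/24 (H4) depth=24
  + 34.144.0.0/12 (H1) depth=12
  lookup 44.0.1.174: bits 00101100 walk d0:-→d1:-→d2:-→d3:H5→d4:-→d5:-→d6:-→d7:-→d8:H7 -> H7
  lookup 194.13.147.83: bits 1 walk d0:-→d1:- -> no-route
  lookup 44.144.0.248: bits 001011001001 walk d0:-→d1:-→d2:-→d3:H5→d4:-→d5:-→d6:-→d7:-→d8:H7→d9:-→d10:-→d11:-→d12:H7 -> H7
  + 44.149.143.96/27 (H5) depth=27
  + 0.0.0.0/0 (H2) depth=0
  lookup 148.148.183.0: bits 100101001001010010110111 walk d0:H2→d1:-→d2:-→d3:-→d4:-→d5:-→d6:-→d7:-→d8:-→d9:-→d10:-→d11:-→d12:-→d13:-→d14:-→d15:-→d16:-→d17:-→d18:-→d19:-→d20:-→d21:-→d22:-→d23:-→d24:H4 -> H4

== LOOKUPS ==
["H5","H7","H6","H7","H7","H6","H0","H6","no-route","H7","no-route","H7","H4"]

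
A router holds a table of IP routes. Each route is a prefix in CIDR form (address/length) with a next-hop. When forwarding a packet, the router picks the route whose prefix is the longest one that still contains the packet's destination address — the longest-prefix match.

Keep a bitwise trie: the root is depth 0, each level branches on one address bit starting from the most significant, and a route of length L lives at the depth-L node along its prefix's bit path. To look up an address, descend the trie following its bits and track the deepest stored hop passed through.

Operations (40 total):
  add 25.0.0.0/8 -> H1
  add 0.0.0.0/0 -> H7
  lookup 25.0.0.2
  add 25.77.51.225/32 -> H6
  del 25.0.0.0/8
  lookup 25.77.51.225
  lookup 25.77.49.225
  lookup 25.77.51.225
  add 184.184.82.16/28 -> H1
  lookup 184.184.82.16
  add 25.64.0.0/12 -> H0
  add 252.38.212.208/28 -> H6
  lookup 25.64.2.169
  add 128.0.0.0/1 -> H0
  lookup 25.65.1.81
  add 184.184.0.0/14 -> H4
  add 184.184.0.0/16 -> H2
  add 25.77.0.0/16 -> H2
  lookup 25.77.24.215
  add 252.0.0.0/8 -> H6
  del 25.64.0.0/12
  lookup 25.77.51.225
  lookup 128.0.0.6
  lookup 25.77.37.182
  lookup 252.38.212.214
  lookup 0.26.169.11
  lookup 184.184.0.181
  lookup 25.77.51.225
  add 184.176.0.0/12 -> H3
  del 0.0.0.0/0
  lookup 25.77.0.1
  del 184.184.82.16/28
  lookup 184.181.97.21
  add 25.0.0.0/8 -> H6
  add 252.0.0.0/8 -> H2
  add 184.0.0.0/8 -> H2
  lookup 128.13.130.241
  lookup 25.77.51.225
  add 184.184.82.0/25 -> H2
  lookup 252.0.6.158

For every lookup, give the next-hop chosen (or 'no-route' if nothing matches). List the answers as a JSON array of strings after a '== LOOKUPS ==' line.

Trace:
  add 25.0.0.0/8 -> H1 at depth 8
  add 0.0.0.0/0 -> H7 at depth 0
  ? 25.0.0.2  path d0:H7→d1:-→d2:-→d3:-→d4:-→d5:-→d6:-→d7:-→d8:H1  best=H1
  add 25.77.51.225/32 -> H6 at depth 32
  del 25.0.0.0/8 (clear depth 8)
  ? 25.77.51.225  path d0:H7→d1:-→d2:-→d3:-→d4:-→d5:-→d6:-→d7:-→d8:-→d9:-→d10:-→d11:-→d12:-→d13:-→d14:-→d15:-→d16:-→d17:-→d18:-→d19:-→d20:-→d21:-→d22:-→d23:-→d24:-→d25:-→d26:-→d27:-→d28:-→d29:-→d30:-→d31:-→d32:H6  best=H6
  ? 25.77.49.225  path d0:H7→d1:-→d2:-→d3:-→d4:-→d5:-→d6:-→d7:-→d8:-→d9:-→d10:-→d11:-→d12:-→d13:-→d14:-→d15:-→d16:-→d17:-→d18:-→d19:-→d20:-→d21:-→d22:-  best=H7
  ? 25.77.51.225  path d0:H7→d1:-→d2:-→d3:-→d4:-→d5:-→d6:-→d7:-→d8:-→d9:-→d10:-→d11:-→d12:-→d13:-→d14:-→d15:-→d16:-→d17:-→d18:-→d19:-→d20:-→d21:-→d22:-→d23:-→d24:-→d25:-→d26:-→d27:-→d28:-→d29:-→d30:-→d31:-→d32:H6  best=H6
  add 184.184.82.16/28 -> H1 at depth 28
  ? 184.184.82.16  path d0:H7→d1:-→d2:-→d3:-→d4:-→d5:-→d6:-→d7:-→d8:-→d9:-→d10:-→d11:-→d12:-→d13:-→d14:-→d15:-→d16:-→d17:-→d18:-→d19:-→d20:-→d21:-→d22:-→d23:-→d24:-→d25:-→d26:-→d27:-→d28:H1  best=H1
  add 25.64.0.0/12 -> H0 at depth 12
  add 252.38.212.208/28 -> H6 at depth 28
  ? 25.64.2.169  path d0:H7→d1:-→d2:-→d3:-→d4:-→d5:-→d6:-→d7:-→d8:-→d9:-→d10:-→d11:-→d12:H0  best=H0
  add 128.0.0.0/1 -> H0 at depth 1
  ? 25.65.1.81  path d0:H7→d1:-→d2:-→d3:-→d4:-→d5:-→d6:-→d7:-→d8:-→d9:-→d10:-→d11:-→d12:H0  best=H0
  add 184.184.0.0/14 -> H4 at depth 14
  add 184.184.0.0/16 -> H2 at depth 16
  add 25.77.0.0/16 -> H2 at depth 16
  ? 25.77.24.215  path d0:H7→d1:-→d2:-→d3:-→d4:-→d5:-→d6:-→d7:-→d8:-→d9:-→d10:-→d11:-→d12:H0→d13:-→d14:-→d15:-→d16:H2→d17:-→d18:-  best=H2
  add 252.0.0.0/8 -> H6 at depth 8
  del 25.64.0.0/12 (clear depth 12)
  ? 25.77.51.225  path d0:H7→d1:-→d2:-→d3:-→d4:-→d5:-→d6:-→d7:-→d8:-→d9:-→d10:-→d11:-→d12:-→d13:-→d14:-→d15:-→d16:H2→d17:-→d18:-→d19:-→d20:-→d21:-→d22:-→d23:-→d24:-→d25:-→d26:-→d27:-→d28:-→d29:-→d30:-→d31:-→d32:H6  best=H6
  ? 128.0.0.6  path d0:H7→d1:H0→d2:-  best=H0
  ? 25.77.37.182  path d0:H7→d1:-→d2:-→d3:-→d4:-→d5:-→d6:-→d7:-→d8:-→d9:-→d10:-→d11:-→d12:-→d13:-→d14:-→d15:-→d16:H2→d17:-→d18:-→d19:-  best=H2
  ? 252.38.212.214  path d0:H7→d1:H0→d2:-→d3:-→d4:-→d5:-→d6:-→d7:-→d8:H6→d9:-→d10:-→d11:-→d12:-→d13:-→d14:-→d15:-→d16:-→d17:-→d18:-→d19:-→d20:-→d21:-→d22:-→d23:-→d24:-→d25:-→d26:-→d27:-→d28:H6  best=H6
  ? 0.26.169.11  path d0:H7→d1:-→d2:-→d3:-  best=H7
  ? 184.184.0.181  path d0:H7→d1:H0→d2:-→d3:-→d4:-→d5:-→d6:-→d7:-→d8:-→d9:-→d10:-→d11:-→d12:-→d13:-→d14:H4→d15:-→d16:H2→d17:-  best=H2
  ? 25.77.51.225  path d0:H7→d1:-→d2:-→d3:-→d4:-→d5:-→d6:-→d7:-→d8:-→d9:-→d10:-→d11:-→d12:-→d13:-→d14:-→d15:-→d16:H2→d17:-→d18:-→d19:-→d20:-→d21:-→d22:-→d23:-→d24:-→d25:-→d26:-→d27:-→d28:-→d29:-→d30:-→d31:-→d32:H6  best=H6
  add 184.176.0.0/12 -> H3 at depth 12
  del 0.0.0.0/0 (clear depth 0)
  ? 25.77.0.1  path d0:-→d1:-→d2:-→d3:-→d4:-→d5:-→d6:-→d7:-→d8:-→d9:-→d10:-→d11:-→d12:-→d13:-→d14:-→d15:-→d16:H2→d17:-→d18:-  best=H2
  del 184.184.82.16/28 (clear depth 28)
  ? 184.181.97.21  path d0:-→d1:H0→d2:-→d3:-→d4:-→d5:-→d6:-→d7:-→d8:-→d9:-→d10:-→d11:-→d12:H3  best=H3
  add 25.0.0.0/8 -> H6 at depth 8
  add 252.0.0.0/8 -> H2 at depth 8
  add 184.0.0.0/8 -> H2 at depth 8
  ? 128.13.130.241  path d0:-→d1:H0→d2:-  best=H0
  ? 25.77.51.225  path d0:-→d1:-→d2:-→d3:-→d4:-→d5:-→d6:-→d7:-→d8:H6→d9:-→d10:-→d11:-→d12:-→d13:-→d14:-→d15:-→d16:H2→d17:-→d18:-→d19:-→d20:-→d21:-→d22:-→d23:-→d24:-→d25:-→d26:-→d27:-→d28:-→d29:-→d30:-→d31:-→d32:H6  best=H6
  add 184.184.82.0/25 -> H2 at depth 25
  ? 252.0.6.158  path d0:-→d1:H0→d2:-→d3:-→d4:-→d5:-→d6:-→d7:-→d8:H2→d9:-→d10:-  best=H2

== LOOKUPS ==
["H1","H6","H7","H6","H1","H0","H0","H2","H6","H0","H2","H6","H7","H2","H6","H2","H3","H0","H6","H2"]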